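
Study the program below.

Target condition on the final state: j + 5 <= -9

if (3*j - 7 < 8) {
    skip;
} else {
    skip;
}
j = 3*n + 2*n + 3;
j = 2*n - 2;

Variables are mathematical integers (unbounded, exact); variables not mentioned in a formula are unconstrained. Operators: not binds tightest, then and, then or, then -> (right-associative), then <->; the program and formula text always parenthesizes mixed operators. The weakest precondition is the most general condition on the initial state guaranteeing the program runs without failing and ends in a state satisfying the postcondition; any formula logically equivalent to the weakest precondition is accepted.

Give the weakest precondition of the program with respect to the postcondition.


Working backward. After the program, the postcondition j + 5 <= -9 must hold; in canonical form it is j <= -14.
Before j := 2*n - 2: 2*n <= -12
Before j := 3*n + 2*n + 3: 2*n <= -12
Then branch requires 2*n <= -12; else branch requires 2*n <= -12.
Before the if: (3*j < 15 -> 2*n <= -12) and ((not (3*j < 15)) -> 2*n <= -12)
Answer: WP = (3*j < 15 -> 2*n <= -12) and ((not (3*j < 15)) -> 2*n <= -12)


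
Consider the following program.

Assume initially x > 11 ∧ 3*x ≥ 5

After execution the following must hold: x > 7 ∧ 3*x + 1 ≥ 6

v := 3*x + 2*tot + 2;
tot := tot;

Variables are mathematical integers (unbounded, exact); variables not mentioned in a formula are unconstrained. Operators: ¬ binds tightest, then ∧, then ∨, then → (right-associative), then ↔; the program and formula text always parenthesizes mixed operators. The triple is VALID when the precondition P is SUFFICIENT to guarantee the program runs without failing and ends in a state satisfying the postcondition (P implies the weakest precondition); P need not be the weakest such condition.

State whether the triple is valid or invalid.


Working backward. After the program, the postcondition x > 7 ∧ 3*x + 1 ≥ 6 must hold; in canonical form it is x > 7 ∧ 3*x ≥ 5.
Before tot := tot: x > 7 ∧ 3*x ≥ 5
Before v := 3*x + 2*tot + 2: x > 7 ∧ 3*x ≥ 5
The weakest precondition is x > 7 ∧ 3*x ≥ 5.
Check whether x > 11 ∧ 3*x ≥ 5 implies it.
Every state satisfying the precondition satisfies the weakest precondition: the implication holds.
Answer: valid


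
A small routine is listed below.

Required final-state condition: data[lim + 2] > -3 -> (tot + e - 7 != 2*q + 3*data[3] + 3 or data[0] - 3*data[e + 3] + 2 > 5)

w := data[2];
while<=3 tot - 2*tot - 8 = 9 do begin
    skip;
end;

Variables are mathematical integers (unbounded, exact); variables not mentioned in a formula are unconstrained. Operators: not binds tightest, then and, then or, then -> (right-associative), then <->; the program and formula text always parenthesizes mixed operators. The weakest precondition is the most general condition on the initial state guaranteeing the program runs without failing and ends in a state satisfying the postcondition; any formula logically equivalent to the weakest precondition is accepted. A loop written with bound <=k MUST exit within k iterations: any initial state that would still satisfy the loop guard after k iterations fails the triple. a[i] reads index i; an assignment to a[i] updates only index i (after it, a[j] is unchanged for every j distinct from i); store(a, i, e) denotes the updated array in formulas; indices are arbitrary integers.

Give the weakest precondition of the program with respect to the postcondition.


Working backward. After the program, the postcondition data[lim + 2] > -3 -> (tot + e - 7 != 2*q + 3*data[3] + 3 or data[0] - 3*data[e + 3] + 2 > 5) must hold; in canonical form it is data[lim + 2] > -3 -> (e + tot != 3*data[3] + 2*q + 10 or data[0] > 3*data[e + 3] + 3).
Before the loop (bound <=3), unroll the exhaustion recursion (WP_0 = exit-now case; WP_j = one more guarded iteration, up to j = 3):
  WP_0: (not (tot = -17)) and (data[lim + 2] > -3 -> (e + tot != 3*data[3] + 2*q + 10 or data[0] > 3*data[e + 3] + 3))
  WP_1: (tot = -17 -> ((not (tot = -17)) and (data[lim + 2] > -3 -> (e + tot != 3*data[3] + 2*q + 10 or data[0] > 3*data[e + 3] + 3)))) and ((not (tot = -17)) -> (data[lim + 2] > -3 -> (e + tot != 3*data[3] + 2*q + 10 or data[0] > 3*data[e + 3] + 3)))
  WP_2: (tot = -17 -> ((tot = -17 -> ((not (tot = -17)) and (data[lim + 2] > -3 -> (e + tot != 3*data[3] + 2*q + 10 or data[0] > 3*data[e + 3] + 3)))) and ((not (tot = -17)) -> (data[lim + 2] > -3 -> (e + tot != 3*data[3] + 2*q + 10 or data[0] > 3*data[e + 3] + 3))))) and ((not (tot = -17)) -> (data[lim + 2] > -3 -> (e + tot != 3*data[3] + 2*q + 10 or data[0] > 3*data[e + 3] + 3)))
  WP_3: (tot = -17 -> ((tot = -17 -> ((tot = -17 -> ((not (tot = -17)) and (data[lim + 2] > -3 -> (e + tot != 3*data[3] + 2*q + 10 or data[0] > 3*data[e + 3] + 3)))) and ((not (tot = -17)) -> (data[lim + 2] > -3 -> (e + tot != 3*data[3] + 2*q + 10 or data[0] > 3*data[e + 3] + 3))))) and ((not (tot = -17)) -> (data[lim + 2] > -3 -> (e + tot != 3*data[3] + 2*q + 10 or data[0] > 3*data[e + 3] + 3))))) and ((not (tot = -17)) -> (data[lim + 2] > -3 -> (e + tot != 3*data[3] + 2*q + 10 or data[0] > 3*data[e + 3] + 3)))
So before the loop: (tot = -17 -> ((tot = -17 -> ((tot = -17 -> ((not (tot = -17)) and (data[lim + 2] > -3 -> (e + tot != 3*data[3] + 2*q + 10 or data[0] > 3*data[e + 3] + 3)))) and ((not (tot = -17)) -> (data[lim + 2] > -3 -> (e + tot != 3*data[3] + 2*q + 10 or data[0] > 3*data[e + 3] + 3))))) and ((not (tot = -17)) -> (data[lim + 2] > -3 -> (e + tot != 3*data[3] + 2*q + 10 or data[0] > 3*data[e + 3] + 3))))) and ((not (tot = -17)) -> (data[lim + 2] > -3 -> (e + tot != 3*data[3] + 2*q + 10 or data[0] > 3*data[e + 3] + 3)))
Before w := data[2]: (tot = -17 -> ((tot = -17 -> ((tot = -17 -> ((not (tot = -17)) and (data[lim + 2] > -3 -> (e + tot != 3*data[3] + 2*q + 10 or data[0] > 3*data[e + 3] + 3)))) and ((not (tot = -17)) -> (data[lim + 2] > -3 -> (e + tot != 3*data[3] + 2*q + 10 or data[0] > 3*data[e + 3] + 3))))) and ((not (tot = -17)) -> (data[lim + 2] > -3 -> (e + tot != 3*data[3] + 2*q + 10 or data[0] > 3*data[e + 3] + 3))))) and ((not (tot = -17)) -> (data[lim + 2] > -3 -> (e + tot != 3*data[3] + 2*q + 10 or data[0] > 3*data[e + 3] + 3)))
Answer: WP = (tot = -17 -> ((tot = -17 -> ((tot = -17 -> ((not (tot = -17)) and (data[lim + 2] > -3 -> (e + tot != 3*data[3] + 2*q + 10 or data[0] > 3*data[e + 3] + 3)))) and ((not (tot = -17)) -> (data[lim + 2] > -3 -> (e + tot != 3*data[3] + 2*q + 10 or data[0] > 3*data[e + 3] + 3))))) and ((not (tot = -17)) -> (data[lim + 2] > -3 -> (e + tot != 3*data[3] + 2*q + 10 or data[0] > 3*data[e + 3] + 3))))) and ((not (tot = -17)) -> (data[lim + 2] > -3 -> (e + tot != 3*data[3] + 2*q + 10 or data[0] > 3*data[e + 3] + 3)))


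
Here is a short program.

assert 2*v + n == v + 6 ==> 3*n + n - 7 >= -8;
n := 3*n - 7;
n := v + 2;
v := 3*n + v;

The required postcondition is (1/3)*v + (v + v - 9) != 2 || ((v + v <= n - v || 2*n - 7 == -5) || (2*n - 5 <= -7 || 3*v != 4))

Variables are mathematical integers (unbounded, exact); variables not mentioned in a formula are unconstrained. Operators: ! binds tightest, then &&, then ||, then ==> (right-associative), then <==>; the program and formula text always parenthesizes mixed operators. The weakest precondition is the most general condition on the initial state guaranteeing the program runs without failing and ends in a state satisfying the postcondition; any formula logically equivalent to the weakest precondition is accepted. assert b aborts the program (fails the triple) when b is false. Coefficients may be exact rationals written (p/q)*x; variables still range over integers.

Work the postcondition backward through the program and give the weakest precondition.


Working backward. After the program, the postcondition (1/3)*v + (v + v - 9) != 2 || ((v + v <= n - v || 2*n - 7 == -5) || (2*n - 5 <= -7 || 3*v != 4)) must hold; in canonical form it is (7/3)*v != 11 || 3*v <= n || 2*n == 2 || 2*n <= -2 || 3*v != 4.
Before v := 3*n + v: 7*n + (7/3)*v != 11 || 8*n + 3*v <= 0 || 2*n == 2 || 2*n <= -2 || 9*n + 3*v != 4
Before n := v + 2: (28/3)*v != -3 || 11*v <= -16 || 2*v == -2 || 2*v <= -6 || 12*v != -14
Before n := 3*n - 7: (28/3)*v != -3 || 11*v <= -16 || 2*v == -2 || 2*v <= -6 || 12*v != -14
Before assert 2*v + n == v + 6 ==> 3*n + n - 7 >= -8: (n + v == 6 ==> 4*n >= -1) && ((28/3)*v != -3 || 11*v <= -16 || 2*v == -2 || 2*v <= -6 || 12*v != -14)
Answer: WP = (n + v == 6 ==> 4*n >= -1) && ((28/3)*v != -3 || 11*v <= -16 || 2*v == -2 || 2*v <= -6 || 12*v != -14)


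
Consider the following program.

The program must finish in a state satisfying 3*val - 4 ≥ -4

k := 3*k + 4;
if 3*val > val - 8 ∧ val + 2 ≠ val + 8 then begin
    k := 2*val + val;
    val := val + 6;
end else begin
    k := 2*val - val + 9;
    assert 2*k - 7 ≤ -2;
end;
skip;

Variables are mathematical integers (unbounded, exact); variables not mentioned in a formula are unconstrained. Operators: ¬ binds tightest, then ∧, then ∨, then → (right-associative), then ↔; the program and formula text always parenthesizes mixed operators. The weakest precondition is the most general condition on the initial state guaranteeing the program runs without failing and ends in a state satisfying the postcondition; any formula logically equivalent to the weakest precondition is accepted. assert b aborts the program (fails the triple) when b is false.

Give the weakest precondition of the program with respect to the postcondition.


Working backward. After the program, the postcondition 3*val - 4 ≥ -4 must hold; in canonical form it is 3*val ≥ 0.
Before skip: 3*val ≥ 0
Then branch requires 3*val ≥ -18; else branch requires 2*val ≤ -13 ∧ 3*val ≥ 0.
Before the if: (2*val > -8 → 3*val ≥ -18) ∧ ((¬(2*val > -8)) → (2*val ≤ -13 ∧ 3*val ≥ 0))
Before k := 3*k + 4: (2*val > -8 → 3*val ≥ -18) ∧ ((¬(2*val > -8)) → (2*val ≤ -13 ∧ 3*val ≥ 0))
Answer: WP = (2*val > -8 → 3*val ≥ -18) ∧ ((¬(2*val > -8)) → (2*val ≤ -13 ∧ 3*val ≥ 0))


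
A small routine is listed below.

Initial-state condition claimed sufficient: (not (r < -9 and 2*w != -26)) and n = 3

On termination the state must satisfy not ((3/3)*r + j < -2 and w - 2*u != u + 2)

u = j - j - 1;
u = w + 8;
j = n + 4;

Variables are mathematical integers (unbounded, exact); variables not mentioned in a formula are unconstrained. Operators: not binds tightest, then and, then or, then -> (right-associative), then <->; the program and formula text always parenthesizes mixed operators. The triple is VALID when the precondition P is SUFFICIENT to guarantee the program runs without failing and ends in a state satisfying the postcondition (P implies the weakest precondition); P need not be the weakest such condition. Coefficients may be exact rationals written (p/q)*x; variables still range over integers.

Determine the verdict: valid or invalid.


Working backward. After the program, the postcondition not ((3/3)*r + j < -2 and w - 2*u != u + 2) must hold; in canonical form it is not (j + r < -2 and w != 3*u + 2).
Before j := n + 4: not (n + r < -6 and w != 3*u + 2)
Before u := w + 8: not (n + r < -6 and 2*w != -26)
Before u := j - j - 1: not (n + r < -6 and 2*w != -26)
The weakest precondition is not (n + r < -6 and 2*w != -26).
Check whether (not (r < -9 and 2*w != -26)) and n = 3 implies it.
Every state satisfying the precondition satisfies the weakest precondition: the implication holds.
Answer: valid


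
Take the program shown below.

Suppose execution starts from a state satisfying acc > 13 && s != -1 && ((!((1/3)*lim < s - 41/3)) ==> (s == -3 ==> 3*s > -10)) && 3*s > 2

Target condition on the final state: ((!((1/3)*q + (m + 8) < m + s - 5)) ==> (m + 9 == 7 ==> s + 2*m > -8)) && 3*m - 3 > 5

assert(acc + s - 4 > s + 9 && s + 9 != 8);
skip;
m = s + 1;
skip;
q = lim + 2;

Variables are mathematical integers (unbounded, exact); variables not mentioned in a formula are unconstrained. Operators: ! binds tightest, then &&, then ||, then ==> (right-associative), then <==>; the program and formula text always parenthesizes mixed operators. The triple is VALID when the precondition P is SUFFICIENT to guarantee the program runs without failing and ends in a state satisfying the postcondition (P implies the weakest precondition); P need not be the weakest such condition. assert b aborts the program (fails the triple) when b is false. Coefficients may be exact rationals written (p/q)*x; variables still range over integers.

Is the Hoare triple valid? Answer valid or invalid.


Working backward. After the program, the postcondition ((!((1/3)*q + (m + 8) < m + s - 5)) ==> (m + 9 == 7 ==> s + 2*m > -8)) && 3*m - 3 > 5 must hold; in canonical form it is ((!((1/3)*q < s - 13)) ==> (m == -2 ==> 2*m + s > -8)) && 3*m > 8.
Before q := lim + 2: ((!((1/3)*lim < s - 41/3)) ==> (m == -2 ==> 2*m + s > -8)) && 3*m > 8
Before skip: ((!((1/3)*lim < s - 41/3)) ==> (m == -2 ==> 2*m + s > -8)) && 3*m > 8
Before m := s + 1: ((!((1/3)*lim < s - 41/3)) ==> (s == -3 ==> 3*s > -10)) && 3*s > 5
Before skip: ((!((1/3)*lim < s - 41/3)) ==> (s == -3 ==> 3*s > -10)) && 3*s > 5
Before assert acc + s - 4 > s + 9 && s + 9 != 8: acc > 13 && s != -1 && ((!((1/3)*lim < s - 41/3)) ==> (s == -3 ==> 3*s > -10)) && 3*s > 5
The weakest precondition is acc > 13 && s != -1 && ((!((1/3)*lim < s - 41/3)) ==> (s == -3 ==> 3*s > -10)) && 3*s > 5.
Check whether acc > 13 && s != -1 && ((!((1/3)*lim < s - 41/3)) ==> (s == -3 ==> 3*s > -10)) && 3*s > 2 implies it.
Countermodel: at the initial state acc = 14, lim = 0, s = 1, the precondition holds but the weakest precondition fails.
Answer: invalid


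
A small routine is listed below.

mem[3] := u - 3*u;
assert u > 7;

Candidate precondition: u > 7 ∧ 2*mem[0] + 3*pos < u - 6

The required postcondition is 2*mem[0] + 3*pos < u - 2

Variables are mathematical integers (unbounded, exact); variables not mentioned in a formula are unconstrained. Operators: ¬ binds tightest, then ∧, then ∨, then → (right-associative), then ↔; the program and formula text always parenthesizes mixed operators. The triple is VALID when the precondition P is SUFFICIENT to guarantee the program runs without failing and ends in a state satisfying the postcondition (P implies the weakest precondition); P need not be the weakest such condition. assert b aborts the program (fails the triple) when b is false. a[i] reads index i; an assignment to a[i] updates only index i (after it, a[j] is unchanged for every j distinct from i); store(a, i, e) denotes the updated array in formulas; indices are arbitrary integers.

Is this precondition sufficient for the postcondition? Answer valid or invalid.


Working backward. After the program, 2*mem[0] + 3*pos < u - 2 must hold.
Before assert u > 7: u > 7 ∧ 2*mem[0] + 3*pos < u - 2
Before mem[3] := u - 3*u: u > 7 ∧ 2*mem[0] + 3*pos < u - 2
The weakest precondition is u > 7 ∧ 2*mem[0] + 3*pos < u - 2.
Check whether u > 7 ∧ 2*mem[0] + 3*pos < u - 6 implies it.
Every state satisfying the precondition satisfies the weakest precondition: the implication holds.
Answer: valid


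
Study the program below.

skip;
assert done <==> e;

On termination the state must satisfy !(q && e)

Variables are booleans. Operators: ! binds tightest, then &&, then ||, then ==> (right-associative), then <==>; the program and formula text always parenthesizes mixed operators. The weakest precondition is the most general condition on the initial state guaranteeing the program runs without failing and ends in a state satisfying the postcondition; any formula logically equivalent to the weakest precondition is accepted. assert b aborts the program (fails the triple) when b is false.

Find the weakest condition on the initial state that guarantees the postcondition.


Working backward. After the program, !(q && e) must hold.
Before assert done <==> e: (done <==> e) && (!(q && e))
Before skip: (done <==> e) && (!(q && e))
Answer: WP = (done <==> e) && (!(q && e))


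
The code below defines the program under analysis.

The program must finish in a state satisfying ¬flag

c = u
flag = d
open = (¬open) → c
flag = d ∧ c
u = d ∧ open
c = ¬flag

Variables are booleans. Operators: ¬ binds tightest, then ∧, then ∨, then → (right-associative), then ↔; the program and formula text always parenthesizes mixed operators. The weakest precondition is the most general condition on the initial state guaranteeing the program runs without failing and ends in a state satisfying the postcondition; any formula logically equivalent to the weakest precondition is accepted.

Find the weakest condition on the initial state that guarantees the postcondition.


Working backward. After the program, ¬flag must hold.
Before c := ¬flag: ¬flag
Before u := d ∧ open: ¬flag
Before flag := d ∧ c: ¬(d ∧ c)
Before open := (¬open) → c: ¬(d ∧ c)
Before flag := d: ¬(d ∧ c)
Before c := u: ¬(d ∧ u)
Answer: WP = ¬(d ∧ u)


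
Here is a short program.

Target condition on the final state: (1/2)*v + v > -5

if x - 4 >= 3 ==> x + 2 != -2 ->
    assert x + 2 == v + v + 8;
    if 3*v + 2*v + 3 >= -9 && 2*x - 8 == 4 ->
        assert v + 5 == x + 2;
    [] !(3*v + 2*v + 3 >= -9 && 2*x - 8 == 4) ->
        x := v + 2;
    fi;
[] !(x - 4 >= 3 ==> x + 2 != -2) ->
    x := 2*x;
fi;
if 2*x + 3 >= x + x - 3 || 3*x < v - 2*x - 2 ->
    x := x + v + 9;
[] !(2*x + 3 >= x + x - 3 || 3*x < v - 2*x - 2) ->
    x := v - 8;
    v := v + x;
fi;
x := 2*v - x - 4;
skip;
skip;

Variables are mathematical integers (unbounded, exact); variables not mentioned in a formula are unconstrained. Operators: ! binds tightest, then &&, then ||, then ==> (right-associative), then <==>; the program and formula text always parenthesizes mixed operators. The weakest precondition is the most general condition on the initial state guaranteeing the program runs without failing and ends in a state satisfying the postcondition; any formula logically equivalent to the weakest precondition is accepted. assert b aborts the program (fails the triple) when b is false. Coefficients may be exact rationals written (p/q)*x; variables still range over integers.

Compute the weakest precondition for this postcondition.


Working backward. After the program, the postcondition (1/2)*v + v > -5 must hold; in canonical form it is (3/2)*v > -5.
Before skip: (3/2)*v > -5
Before skip: (3/2)*v > -5
Before x := 2*v - x - 4: (3/2)*v > -5
Then branch requires (3/2)*v > -5; else branch requires 3*v > 7.
Before the if: (3/2)*v > -5
Then branch requires x == 2*v + 6 && ((5*v >= -12 && 2*x == 12) ==> (v == x - 3 && (3/2)*v > -5)) && ((!(5*v >= -12 && 2*x == 12)) ==> (3/2)*v > -5); else branch requires (3/2)*v > -5.
Before the if: ((x >= 7 ==> x != -4) ==> (x == 2*v + 6 && ((5*v >= -12 && 2*x == 12) ==> (v == x - 3 && (3/2)*v > -5)) && ((!(5*v >= -12 && 2*x == 12)) ==> (3/2)*v > -5))) && ((!(x >= 7 ==> x != -4)) ==> (3/2)*v > -5)
Answer: WP = ((x >= 7 ==> x != -4) ==> (x == 2*v + 6 && ((5*v >= -12 && 2*x == 12) ==> (v == x - 3 && (3/2)*v > -5)) && ((!(5*v >= -12 && 2*x == 12)) ==> (3/2)*v > -5))) && ((!(x >= 7 ==> x != -4)) ==> (3/2)*v > -5)


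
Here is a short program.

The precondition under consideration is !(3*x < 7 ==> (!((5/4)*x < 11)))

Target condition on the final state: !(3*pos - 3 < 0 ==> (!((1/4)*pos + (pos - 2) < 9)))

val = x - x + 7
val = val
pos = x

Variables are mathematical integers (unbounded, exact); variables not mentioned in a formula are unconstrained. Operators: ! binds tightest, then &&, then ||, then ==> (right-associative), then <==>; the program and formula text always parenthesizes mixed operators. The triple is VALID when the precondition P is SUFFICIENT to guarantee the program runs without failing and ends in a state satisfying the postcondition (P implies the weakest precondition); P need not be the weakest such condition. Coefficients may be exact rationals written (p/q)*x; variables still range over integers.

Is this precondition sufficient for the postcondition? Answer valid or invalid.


Working backward. After the program, the postcondition !(3*pos - 3 < 0 ==> (!((1/4)*pos + (pos - 2) < 9))) must hold; in canonical form it is !(3*pos < 3 ==> (!((5/4)*pos < 11))).
Before pos := x: !(3*x < 3 ==> (!((5/4)*x < 11)))
Before val := val: !(3*x < 3 ==> (!((5/4)*x < 11)))
Before val := x - x + 7: !(3*x < 3 ==> (!((5/4)*x < 11)))
The weakest precondition is !(3*x < 3 ==> (!((5/4)*x < 11))).
Check whether !(3*x < 7 ==> (!((5/4)*x < 11))) implies it.
Countermodel: at the initial state x = 1, the precondition holds but the weakest precondition fails.
Answer: invalid


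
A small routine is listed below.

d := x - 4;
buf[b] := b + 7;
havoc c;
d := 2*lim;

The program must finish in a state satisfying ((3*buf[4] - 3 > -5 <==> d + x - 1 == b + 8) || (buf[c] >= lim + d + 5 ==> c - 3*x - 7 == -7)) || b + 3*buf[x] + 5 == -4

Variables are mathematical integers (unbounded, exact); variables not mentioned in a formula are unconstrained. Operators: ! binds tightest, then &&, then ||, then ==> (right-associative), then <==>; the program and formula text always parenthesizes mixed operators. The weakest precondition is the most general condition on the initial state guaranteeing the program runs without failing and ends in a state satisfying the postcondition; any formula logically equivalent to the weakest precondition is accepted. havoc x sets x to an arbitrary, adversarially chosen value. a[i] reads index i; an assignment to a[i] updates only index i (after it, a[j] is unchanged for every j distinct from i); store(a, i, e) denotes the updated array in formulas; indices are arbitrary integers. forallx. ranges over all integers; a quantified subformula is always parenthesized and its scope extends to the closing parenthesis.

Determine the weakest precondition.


Working backward. After the program, the postcondition ((3*buf[4] - 3 > -5 <==> d + x - 1 == b + 8) || (buf[c] >= lim + d + 5 ==> c - 3*x - 7 == -7)) || b + 3*buf[x] + 5 == -4 must hold; in canonical form it is (3*buf[4] > -2 <==> d + x == b + 9) || (buf[c] >= d + lim + 5 ==> c == 3*x) || 3*buf[x] + b == -9.
Before d := 2*lim: (3*buf[4] > -2 <==> 2*lim + x == b + 9) || (buf[c] >= 3*lim + 5 ==> c == 3*x) || 3*buf[x] + b == -9
Before havoc c: forall c_1. ((3*buf[4] > -2 <==> 2*lim + x == b + 9) || (buf[c_1] >= 3*lim + 5 ==> c_1 == 3*x) || 3*buf[x] + b == -9)
Before buf[b] := b + 7: forall c_1. ((3*store(buf, b, b + 7)[4] > -2 <==> 2*lim + x == b + 9) || (store(buf, b, b + 7)[c_1] >= 3*lim + 5 ==> c_1 == 3*x) || 3*store(buf, b, b + 7)[x] + b == -9)
Before d := x - 4: forall c_1. ((3*store(buf, b, b + 7)[4] > -2 <==> 2*lim + x == b + 9) || (store(buf, b, b + 7)[c_1] >= 3*lim + 5 ==> c_1 == 3*x) || 3*store(buf, b, b + 7)[x] + b == -9)
Answer: WP = forall c_1. ((3*store(buf, b, b + 7)[4] > -2 <==> 2*lim + x == b + 9) || (store(buf, b, b + 7)[c_1] >= 3*lim + 5 ==> c_1 == 3*x) || 3*store(buf, b, b + 7)[x] + b == -9)


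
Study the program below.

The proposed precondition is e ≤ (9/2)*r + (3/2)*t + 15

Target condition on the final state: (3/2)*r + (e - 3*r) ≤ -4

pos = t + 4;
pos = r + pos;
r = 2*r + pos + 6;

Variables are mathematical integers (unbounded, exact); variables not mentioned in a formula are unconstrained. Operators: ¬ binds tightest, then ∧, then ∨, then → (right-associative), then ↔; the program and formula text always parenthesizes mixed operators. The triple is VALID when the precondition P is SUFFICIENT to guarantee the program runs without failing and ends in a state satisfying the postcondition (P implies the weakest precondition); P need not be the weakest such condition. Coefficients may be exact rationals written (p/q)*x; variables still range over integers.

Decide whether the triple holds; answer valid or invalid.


Working backward. After the program, the postcondition (3/2)*r + (e - 3*r) ≤ -4 must hold; in canonical form it is e ≤ (3/2)*r - 4.
Before r := 2*r + pos + 6: e ≤ (3/2)*pos + 3*r + 5
Before pos := r + pos: e ≤ (3/2)*pos + (9/2)*r + 5
Before pos := t + 4: e ≤ (9/2)*r + (3/2)*t + 11
The weakest precondition is e ≤ (9/2)*r + (3/2)*t + 11.
Check whether e ≤ (9/2)*r + (3/2)*t + 15 implies it.
Countermodel: at the initial state e = -2, r = 0, t = -9, the precondition holds but the weakest precondition fails.
Answer: invalid


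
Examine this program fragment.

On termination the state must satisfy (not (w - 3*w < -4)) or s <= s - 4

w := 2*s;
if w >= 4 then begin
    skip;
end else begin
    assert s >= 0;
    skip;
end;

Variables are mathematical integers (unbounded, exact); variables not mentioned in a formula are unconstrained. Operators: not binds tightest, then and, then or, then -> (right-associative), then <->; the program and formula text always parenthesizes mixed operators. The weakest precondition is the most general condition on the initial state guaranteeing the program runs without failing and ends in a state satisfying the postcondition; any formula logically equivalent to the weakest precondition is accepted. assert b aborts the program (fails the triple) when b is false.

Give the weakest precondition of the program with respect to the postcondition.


Working backward. After the program, the postcondition (not (w - 3*w < -4)) or s <= s - 4 must hold; in canonical form it is not (2*w > 4).
Then branch requires not (2*w > 4); else branch requires s >= 0 and (not (2*w > 4)).
Before the if: (w >= 4 -> (not (2*w > 4))) and ((not (w >= 4)) -> (s >= 0 and (not (2*w > 4))))
Before w := 2*s: (2*s >= 4 -> (not (4*s > 4))) and ((not (2*s >= 4)) -> (s >= 0 and (not (4*s > 4))))
Answer: WP = (2*s >= 4 -> (not (4*s > 4))) and ((not (2*s >= 4)) -> (s >= 0 and (not (4*s > 4))))


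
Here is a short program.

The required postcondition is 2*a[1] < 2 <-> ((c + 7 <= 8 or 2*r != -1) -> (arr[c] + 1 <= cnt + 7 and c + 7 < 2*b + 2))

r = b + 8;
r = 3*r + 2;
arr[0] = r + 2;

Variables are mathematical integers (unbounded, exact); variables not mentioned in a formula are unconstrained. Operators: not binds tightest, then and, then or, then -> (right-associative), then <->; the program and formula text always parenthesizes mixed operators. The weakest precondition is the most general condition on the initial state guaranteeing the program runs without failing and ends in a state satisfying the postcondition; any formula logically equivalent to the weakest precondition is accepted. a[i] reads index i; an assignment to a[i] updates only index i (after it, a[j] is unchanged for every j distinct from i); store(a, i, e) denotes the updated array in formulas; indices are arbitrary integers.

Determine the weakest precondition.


Working backward. After the program, the postcondition 2*a[1] < 2 <-> ((c + 7 <= 8 or 2*r != -1) -> (arr[c] + 1 <= cnt + 7 and c + 7 < 2*b + 2)) must hold; in canonical form it is 2*a[1] < 2 <-> ((c <= 1 or 2*r != -1) -> (arr[c] <= cnt + 6 and c < 2*b - 5)).
Before arr[0] := r + 2: 2*a[1] < 2 <-> ((c <= 1 or 2*r != -1) -> (store(arr, 0, r + 2)[c] <= cnt + 6 and c < 2*b - 5))
Before r := 3*r + 2: 2*a[1] < 2 <-> ((c <= 1 or 6*r != -5) -> (store(arr, 0, 3*r + 4)[c] <= cnt + 6 and c < 2*b - 5))
Before r := b + 8: 2*a[1] < 2 <-> ((c <= 1 or 6*b != -53) -> (store(arr, 0, 3*b + 28)[c] <= cnt + 6 and c < 2*b - 5))
Answer: WP = 2*a[1] < 2 <-> ((c <= 1 or 6*b != -53) -> (store(arr, 0, 3*b + 28)[c] <= cnt + 6 and c < 2*b - 5))


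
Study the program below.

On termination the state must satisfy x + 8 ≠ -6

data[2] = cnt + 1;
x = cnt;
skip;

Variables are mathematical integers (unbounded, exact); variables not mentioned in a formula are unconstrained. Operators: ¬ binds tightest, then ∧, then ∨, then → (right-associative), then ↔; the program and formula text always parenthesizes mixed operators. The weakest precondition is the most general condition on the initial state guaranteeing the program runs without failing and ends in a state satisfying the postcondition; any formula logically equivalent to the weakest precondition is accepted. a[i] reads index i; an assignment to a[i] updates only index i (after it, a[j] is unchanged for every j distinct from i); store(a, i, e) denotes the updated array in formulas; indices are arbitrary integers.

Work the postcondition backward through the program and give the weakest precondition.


Working backward. After the program, the postcondition x + 8 ≠ -6 must hold; in canonical form it is x ≠ -14.
Before skip: x ≠ -14
Before x := cnt: cnt ≠ -14
Before data[2] := cnt + 1: cnt ≠ -14
Answer: WP = cnt ≠ -14


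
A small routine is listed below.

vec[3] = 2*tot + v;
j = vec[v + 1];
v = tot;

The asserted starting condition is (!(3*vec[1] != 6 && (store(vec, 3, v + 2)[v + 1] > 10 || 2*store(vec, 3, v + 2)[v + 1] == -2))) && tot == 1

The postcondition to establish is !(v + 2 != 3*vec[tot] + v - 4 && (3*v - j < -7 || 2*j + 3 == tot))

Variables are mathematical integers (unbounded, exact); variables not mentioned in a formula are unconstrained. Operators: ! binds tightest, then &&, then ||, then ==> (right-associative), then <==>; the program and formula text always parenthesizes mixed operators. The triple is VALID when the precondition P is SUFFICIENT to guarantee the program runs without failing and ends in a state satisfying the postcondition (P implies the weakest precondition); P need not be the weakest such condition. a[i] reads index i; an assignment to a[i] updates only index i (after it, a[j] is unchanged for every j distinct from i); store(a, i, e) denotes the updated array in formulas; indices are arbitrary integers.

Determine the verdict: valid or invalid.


Working backward. After the program, the postcondition !(v + 2 != 3*vec[tot] + v - 4 && (3*v - j < -7 || 2*j + 3 == tot)) must hold; in canonical form it is !(3*vec[tot] != 6 && (3*v < j - 7 || 2*j == tot - 3)).
Before v := tot: !(3*vec[tot] != 6 && (3*tot < j - 7 || 2*j == tot - 3))
Before j := vec[v + 1]: !(3*vec[tot] != 6 && (3*tot < vec[v + 1] - 7 || 2*vec[v + 1] == tot - 3))
Before vec[3] := 2*tot + v: !(3*store(vec, 3, 2*tot + v)[tot] != 6 && (3*tot < store(vec, 3, 2*tot + v)[v + 1] - 7 || 2*store(vec, 3, 2*tot + v)[v + 1] == tot - 3))
The weakest precondition is !(3*store(vec, 3, 2*tot + v)[tot] != 6 && (3*tot < store(vec, 3, 2*tot + v)[v + 1] - 7 || 2*store(vec, 3, 2*tot + v)[v + 1] == tot - 3)).
Check whether (!(3*vec[1] != 6 && (store(vec, 3, v + 2)[v + 1] > 10 || 2*store(vec, 3, v + 2)[v + 1] == -2))) && tot == 1 implies it.
Every state satisfying the precondition satisfies the weakest precondition: the implication holds.
Answer: valid


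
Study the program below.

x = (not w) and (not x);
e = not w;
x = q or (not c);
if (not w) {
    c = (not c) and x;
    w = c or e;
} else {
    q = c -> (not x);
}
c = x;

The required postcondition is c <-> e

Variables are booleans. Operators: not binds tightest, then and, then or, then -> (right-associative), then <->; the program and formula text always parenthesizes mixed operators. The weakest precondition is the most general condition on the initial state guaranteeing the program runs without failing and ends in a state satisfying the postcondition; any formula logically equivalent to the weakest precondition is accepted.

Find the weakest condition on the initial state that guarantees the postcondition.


Working backward. After the program, c <-> e must hold.
Before c := x: x <-> e
Then branch requires x <-> e; else branch requires x <-> e.
Before the if: ((not w) -> (x <-> e)) and (w -> (x <-> e))
Before x := q or (not c): ((not w) -> ((q or (not c)) <-> e)) and (w -> ((q or (not c)) <-> e))
Before e := not w: ((not w) -> ((q or (not c)) <-> (not w))) and (w -> ((q or (not c)) <-> (not w)))
Before x := (not w) and (not x): ((not w) -> ((q or (not c)) <-> (not w))) and (w -> ((q or (not c)) <-> (not w)))
Answer: WP = ((not w) -> ((q or (not c)) <-> (not w))) and (w -> ((q or (not c)) <-> (not w)))


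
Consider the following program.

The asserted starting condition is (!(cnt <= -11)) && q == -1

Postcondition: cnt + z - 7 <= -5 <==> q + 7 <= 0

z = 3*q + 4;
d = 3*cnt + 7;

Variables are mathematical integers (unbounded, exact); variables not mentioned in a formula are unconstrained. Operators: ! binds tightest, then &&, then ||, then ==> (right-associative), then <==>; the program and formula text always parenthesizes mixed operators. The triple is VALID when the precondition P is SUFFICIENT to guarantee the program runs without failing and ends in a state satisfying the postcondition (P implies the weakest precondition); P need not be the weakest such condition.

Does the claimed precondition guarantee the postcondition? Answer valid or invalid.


Working backward. After the program, the postcondition cnt + z - 7 <= -5 <==> q + 7 <= 0 must hold; in canonical form it is cnt + z <= 2 <==> q <= -7.
Before d := 3*cnt + 7: cnt + z <= 2 <==> q <= -7
Before z := 3*q + 4: cnt + 3*q <= -2 <==> q <= -7
The weakest precondition is cnt + 3*q <= -2 <==> q <= -7.
Check whether (!(cnt <= -11)) && q == -1 implies it.
Countermodel: at the initial state cnt = -10, q = -1, the precondition holds but the weakest precondition fails.
Answer: invalid


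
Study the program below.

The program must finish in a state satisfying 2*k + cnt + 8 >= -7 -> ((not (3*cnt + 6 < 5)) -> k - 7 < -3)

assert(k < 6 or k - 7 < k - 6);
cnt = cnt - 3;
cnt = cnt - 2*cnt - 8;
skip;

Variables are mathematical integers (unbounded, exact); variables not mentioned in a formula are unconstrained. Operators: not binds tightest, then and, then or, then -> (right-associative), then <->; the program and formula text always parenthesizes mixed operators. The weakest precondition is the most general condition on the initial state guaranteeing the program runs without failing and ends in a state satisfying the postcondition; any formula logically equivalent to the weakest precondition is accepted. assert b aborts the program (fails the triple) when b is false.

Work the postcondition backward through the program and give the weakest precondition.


Working backward. After the program, the postcondition 2*k + cnt + 8 >= -7 -> ((not (3*cnt + 6 < 5)) -> k - 7 < -3) must hold; in canonical form it is cnt + 2*k >= -15 -> ((not (3*cnt < -1)) -> k < 4).
Before skip: cnt + 2*k >= -15 -> ((not (3*cnt < -1)) -> k < 4)
Before cnt := cnt - 2*cnt - 8: 2*k >= cnt - 7 -> ((not (3*cnt > -23)) -> k < 4)
Before cnt := cnt - 3: 2*k >= cnt - 10 -> ((not (3*cnt > -14)) -> k < 4)
Before assert k < 6 or k - 7 < k - 6: 2*k >= cnt - 10 -> ((not (3*cnt > -14)) -> k < 4)
Answer: WP = 2*k >= cnt - 10 -> ((not (3*cnt > -14)) -> k < 4)


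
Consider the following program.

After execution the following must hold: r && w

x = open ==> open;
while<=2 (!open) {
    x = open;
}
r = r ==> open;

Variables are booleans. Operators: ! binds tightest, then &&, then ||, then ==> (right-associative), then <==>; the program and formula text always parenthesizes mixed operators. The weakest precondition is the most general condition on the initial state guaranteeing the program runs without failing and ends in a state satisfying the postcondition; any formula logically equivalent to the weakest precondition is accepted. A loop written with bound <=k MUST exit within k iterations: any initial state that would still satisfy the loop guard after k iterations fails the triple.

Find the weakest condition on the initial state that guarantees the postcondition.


Working backward. After the program, r && w must hold.
Before r := r ==> open: (r ==> open) && w
Before the loop (bound <=2), unroll the exhaustion recursion (WP_0 = exit-now case; WP_j = one more guarded iteration, up to j = 2):
  WP_0: open && (r ==> open) && w
  WP_1: ((!open) ==> (open && (r ==> open) && w)) && (open ==> ((r ==> open) && w))
  WP_2: ((!open) ==> (((!open) ==> (open && (r ==> open) && w)) && (open ==> ((r ==> open) && w)))) && (open ==> ((r ==> open) && w))
So before the loop: ((!open) ==> (((!open) ==> (open && (r ==> open) && w)) && (open ==> ((r ==> open) && w)))) && (open ==> ((r ==> open) && w))
Before x := open ==> open: ((!open) ==> (((!open) ==> (open && (r ==> open) && w)) && (open ==> ((r ==> open) && w)))) && (open ==> ((r ==> open) && w))
Answer: WP = ((!open) ==> (((!open) ==> (open && (r ==> open) && w)) && (open ==> ((r ==> open) && w)))) && (open ==> ((r ==> open) && w))


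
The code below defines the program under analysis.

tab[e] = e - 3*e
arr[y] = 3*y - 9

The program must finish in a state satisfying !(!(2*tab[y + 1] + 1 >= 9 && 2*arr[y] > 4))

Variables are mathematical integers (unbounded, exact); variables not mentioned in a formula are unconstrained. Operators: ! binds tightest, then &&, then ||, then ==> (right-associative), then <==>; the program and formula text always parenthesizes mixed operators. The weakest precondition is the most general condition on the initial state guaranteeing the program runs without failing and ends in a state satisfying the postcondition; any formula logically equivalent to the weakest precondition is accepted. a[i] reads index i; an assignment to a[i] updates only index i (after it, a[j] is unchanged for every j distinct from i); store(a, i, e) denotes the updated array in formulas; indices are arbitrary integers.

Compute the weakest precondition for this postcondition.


Working backward. After the program, the postcondition !(!(2*tab[y + 1] + 1 >= 9 && 2*arr[y] > 4)) must hold; in canonical form it is 2*tab[y + 1] >= 8 && 2*arr[y] > 4.
Before arr[y] := 3*y - 9: 2*tab[y + 1] >= 8 && 2*store(arr, y, 3*y - 9)[y] > 4
Before tab[e] := e - 3*e: 2*store(tab, e, -2*e)[y + 1] >= 8 && 2*store(arr, y, 3*y - 9)[y] > 4
Answer: WP = 2*store(tab, e, -2*e)[y + 1] >= 8 && 2*store(arr, y, 3*y - 9)[y] > 4


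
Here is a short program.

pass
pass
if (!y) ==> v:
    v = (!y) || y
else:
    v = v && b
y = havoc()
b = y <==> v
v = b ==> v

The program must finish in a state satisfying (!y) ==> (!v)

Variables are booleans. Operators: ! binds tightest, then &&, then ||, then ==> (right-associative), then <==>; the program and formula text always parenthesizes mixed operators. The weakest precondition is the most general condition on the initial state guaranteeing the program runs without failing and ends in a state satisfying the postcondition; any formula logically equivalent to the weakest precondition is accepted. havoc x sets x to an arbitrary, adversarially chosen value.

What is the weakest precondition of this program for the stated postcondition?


Working backward. After the program, (!y) ==> (!v) must hold.
Before v := b ==> v: (!y) ==> (!(b ==> v))
Before b := y <==> v: (!y) ==> (!((y <==> v) ==> v))
Before havoc y: !((!v) ==> v)
Then branch requires false; else branch requires !((!(v && b)) ==> (v && b)).
Before the if: (!((!y) ==> v)) && ((!((!y) ==> v)) ==> (!((!(v && b)) ==> (v && b))))
Before skip: (!((!y) ==> v)) && ((!((!y) ==> v)) ==> (!((!(v && b)) ==> (v && b))))
Before skip: (!((!y) ==> v)) && ((!((!y) ==> v)) ==> (!((!(v && b)) ==> (v && b))))
Answer: WP = (!((!y) ==> v)) && ((!((!y) ==> v)) ==> (!((!(v && b)) ==> (v && b))))


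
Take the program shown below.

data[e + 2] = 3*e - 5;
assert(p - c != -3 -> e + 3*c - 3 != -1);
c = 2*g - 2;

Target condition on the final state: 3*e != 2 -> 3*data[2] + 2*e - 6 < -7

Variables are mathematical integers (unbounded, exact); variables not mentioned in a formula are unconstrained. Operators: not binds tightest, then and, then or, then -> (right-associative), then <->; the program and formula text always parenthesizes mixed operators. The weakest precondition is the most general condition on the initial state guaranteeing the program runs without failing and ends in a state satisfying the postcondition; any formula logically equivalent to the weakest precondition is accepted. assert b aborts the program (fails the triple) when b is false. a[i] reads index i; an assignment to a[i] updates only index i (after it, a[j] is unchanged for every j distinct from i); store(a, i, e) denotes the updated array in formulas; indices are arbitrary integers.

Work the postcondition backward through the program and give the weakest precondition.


Working backward. After the program, the postcondition 3*e != 2 -> 3*data[2] + 2*e - 6 < -7 must hold; in canonical form it is 3*e != 2 -> 3*data[2] + 2*e < -1.
Before c := 2*g - 2: 3*e != 2 -> 3*data[2] + 2*e < -1
Before assert p - c != -3 -> e + 3*c - 3 != -1: (p != c - 3 -> 3*c + e != 2) and (3*e != 2 -> 3*data[2] + 2*e < -1)
Before data[e + 2] := 3*e - 5: (p != c - 3 -> 3*c + e != 2) and (3*e != 2 -> 3*store(data, e + 2, 3*e - 5)[2] + 2*e < -1)
Answer: WP = (p != c - 3 -> 3*c + e != 2) and (3*e != 2 -> 3*store(data, e + 2, 3*e - 5)[2] + 2*e < -1)
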